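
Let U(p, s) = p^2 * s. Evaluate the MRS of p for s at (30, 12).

MRS = 0.8

MU_p = 2·p·s and MU_s = p^2.
MRS = MU_p/MU_s = (2/1)·s/p.
At (30, 12): MRS = 0.8.
So at (30, 12) the consumer would give up 0.8 units of s for one more unit of p.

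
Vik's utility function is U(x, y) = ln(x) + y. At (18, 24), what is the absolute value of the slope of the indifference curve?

MRS = 1/18

MU_x = 1/x, MU_y = 1.
MRS = 1/x ÷ 1.
At (18, 24): MRS = 1/18.
So at (18, 24) the consumer would give up 1/18 units of y for one more unit of x.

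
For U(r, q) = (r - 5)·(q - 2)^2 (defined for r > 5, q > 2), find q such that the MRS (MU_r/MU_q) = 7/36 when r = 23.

q = 9

MU_r = (q−2)^2, MU_q = 2·(r−5)·(q−2).
MRS = (1/2)·(q−2)/(r−5).
Substitute r = 23: MRS = (q − 2)/36. Setting this equal to 7/36 gives q − 2 = (7/36)·36 = 7, so q = 9.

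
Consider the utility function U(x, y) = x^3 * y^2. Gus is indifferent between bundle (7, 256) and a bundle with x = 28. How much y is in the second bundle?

y = 32

U(7, 256) = 22478848.
Set U(28, y) = 22478848 and solve.
With x = 28: 28^3 = 21952, so y^2 = 22478848/21952 = 1024; taking the square root, y = 32.
Check: U(28, 32) = 22478848.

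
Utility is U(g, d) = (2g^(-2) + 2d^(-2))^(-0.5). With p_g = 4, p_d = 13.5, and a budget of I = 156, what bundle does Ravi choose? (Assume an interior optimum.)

g* = 12, d* = 8

For CES with ρ = -2, MRS = (d/g)^3.
Tangency: set MRS = p_g/p_d = 4/13.5 = 8/27.
So (d/g)^3 = 8/27; taking the cube root, d/g = 2/3, i.e. d = (2/3)·g.
Substitute into the budget 4·g + 13.5·d = 156: 13·g = 156, so g* = 12 and d* = (2/3)·12 = 8.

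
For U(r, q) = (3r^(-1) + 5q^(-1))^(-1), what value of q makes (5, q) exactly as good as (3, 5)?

q = 25/7

U depends on (r, q) only through S = 3r^(-1) + 5q^(-1), so equal utility means equal S. At (3, 5): S = 2.
With r = 5: 3·5^(-1) = 0.6, so 5q^(-1) = 2 − 0.6 = 1.4, i.e. q^(-1) = 7/25.
Hence q = 1/(7/25) = 25/7.
Check: U(5, 25/7) = 0.5.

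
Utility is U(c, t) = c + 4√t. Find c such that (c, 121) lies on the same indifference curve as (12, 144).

U(12, 144) = 60.
Set U(c, 121) = 60 and solve.
With t = 121: √121 = 11, so c = 60 − 4·11 = 16.
Check: U(16, 121) = 60.

c = 16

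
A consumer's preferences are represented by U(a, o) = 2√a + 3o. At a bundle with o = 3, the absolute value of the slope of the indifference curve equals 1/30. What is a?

MU_a = 2/(2√a), MU_o = 3.
MRS = 2/(2√a) ÷ 3.
MRS depends only on a: (1/3)/√a = 1/30 ⇒ √a = (1/3)/(1/30) = 10 ⇒ a = 100.

a = 100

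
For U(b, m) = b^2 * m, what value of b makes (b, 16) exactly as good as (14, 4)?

U(14, 4) = 784.
Set U(b, 16) = 784 and solve.
With m = 16: b^2 = 784/16 = 49; taking the square root, b = 7.
Check: U(7, 16) = 784.

b = 7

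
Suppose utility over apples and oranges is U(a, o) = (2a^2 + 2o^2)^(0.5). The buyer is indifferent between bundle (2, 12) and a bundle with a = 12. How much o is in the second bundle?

U depends on (a, o) only through S = 2a^2 + 2o^2, so equal utility means equal S. At (2, 12): S = 296.
With a = 12: 2·12^2 = 288, so 2o^2 = 296 − 288 = 8, i.e. o^2 = 4.
Hence o = √4 = 2.
Check: U(12, 2) = 17.2047.

o = 2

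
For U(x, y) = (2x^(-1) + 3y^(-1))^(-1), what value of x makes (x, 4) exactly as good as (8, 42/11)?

U depends on (x, y) only through S = 2x^(-1) + 3y^(-1), so equal utility means equal S. At (8, 42/11): S = 29/28.
With y = 4: 3·4^(-1) = 0.75, so 2x^(-1) = 29/28 − 0.75 = 2/7, i.e. x^(-1) = 1/7.
Hence x = 1/(1/7) = 7.
Check: U(7, 4) = 0.9655.

x = 7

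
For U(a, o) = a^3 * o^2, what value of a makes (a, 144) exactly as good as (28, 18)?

a = 7

U(28, 18) = 7112448.
Set U(a, 144) = 7112448 and solve.
With o = 144: 144^2 = 20736, so a^3 = 7112448/20736 = 343; taking the cube root, a = 7.
Check: U(7, 144) = 7112448.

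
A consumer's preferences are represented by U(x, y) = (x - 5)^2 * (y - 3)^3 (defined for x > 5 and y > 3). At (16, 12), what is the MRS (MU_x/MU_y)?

MRS = 6/11

MU_x = 2·(x−5)·(y−3)^3, MU_y = 3·(x−5)^2·(y−3)^2.
MRS = (2/3)·(y−3)/(x−5).
At (16, 12): MRS = 6/11.
So at (16, 12) the consumer would give up 6/11 units of y for one more unit of x.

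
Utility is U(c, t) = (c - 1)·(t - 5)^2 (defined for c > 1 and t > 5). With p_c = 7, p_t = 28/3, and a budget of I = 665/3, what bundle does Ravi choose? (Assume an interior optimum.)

MU_c = (t−5)^2, MU_t = 2·(c−1)·(t−5).
MRS = (1/2)·(t−5)/(c−1).
Tangency: set MRS = p_c/p_t = 7/(28/3) = 0.75.
So (1/2)·(t − 5)/(c − 1) = 0.75, i.e. (t − 5) = 1.5·(c − 1).
Rewrite the budget in excess-of-subsistence terms: 7·(c − 1) + (28/3)·(t − 5) = 665/3 − 7·1 − (28/3)·5 = 168.
Substituting, 21·(c − 1) = 168, so c − 1 = 8 and c* = 9.
Then t − 5 = 1.5·8 = 12, so t* = 17.

c* = 9, t* = 17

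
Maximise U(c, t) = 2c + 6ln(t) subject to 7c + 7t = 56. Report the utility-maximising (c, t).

MU_c = 2, MU_t = 6/t.
MRS = 2 ÷ (6/t).
Tangency: set MRS = p_c/p_t = 7/7 = 1.
MRS depends only on t: (1/3)·t = 1 ⇒ t* = 1/(1/3) = 3.
From the budget, 7·c = 56 − 7·3 = 35, so c* = 5.

c* = 5, t* = 3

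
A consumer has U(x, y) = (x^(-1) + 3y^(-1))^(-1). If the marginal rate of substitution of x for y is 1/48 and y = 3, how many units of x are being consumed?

For CES with ρ = -1, MRS = (1/3)·(y/x)^2.
Setting (1/3)·(3/x)^2 = 1/48 gives (3/x)^2 = 1/16, so 3/x = 0.25 and x = 12.

x = 12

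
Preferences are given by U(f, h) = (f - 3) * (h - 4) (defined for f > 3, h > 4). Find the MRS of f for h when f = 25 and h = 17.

MU_f = (h−4), MU_h = (f−3).
MRS = (h−4)/(f−3).
At (25, 17): MRS = 13/22.
So at (25, 17) the consumer would give up 13/22 units of h for one more unit of f.

MRS = 13/22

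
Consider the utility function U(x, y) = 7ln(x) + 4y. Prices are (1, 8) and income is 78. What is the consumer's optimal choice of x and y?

x* = 14, y* = 8

MU_x = 7/x, MU_y = 4.
MRS = 7/x ÷ 4.
Tangency: set MRS = p_x/p_y = 1/8 = 0.125.
MRS depends only on x: 1.75/x = 0.125 ⇒ x* = 1.75/0.125 = 14.
From the budget, 8·y = 78 − 1·14 = 64, so y* = 8.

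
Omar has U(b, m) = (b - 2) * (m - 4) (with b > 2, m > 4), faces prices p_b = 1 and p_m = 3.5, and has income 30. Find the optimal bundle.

b* = 9, m* = 6

MU_b = (m−4), MU_m = (b−2).
MRS = (m−4)/(b−2).
Tangency: set MRS = p_b/p_m = 1/3.5 = 2/7.
So (m − 4)/(b − 2) = 2/7, i.e. (m − 4) = (2/7)·(b − 2).
Rewrite the budget in excess-of-subsistence terms: 1·(b − 2) + 3.5·(m − 4) = 30 − 1·2 − 3.5·4 = 14.
Substituting, 2·(b − 2) = 14, so b − 2 = 7 and b* = 9.
Then m − 4 = (2/7)·7 = 2, so m* = 6.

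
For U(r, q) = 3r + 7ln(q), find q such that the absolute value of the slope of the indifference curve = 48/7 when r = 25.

q = 16

MU_r = 3, MU_q = 7/q.
MRS = 3 ÷ (7/q).
MRS depends only on q: (3/7)·q = 48/7 ⇒ q = (48/7)/(3/7) = 16.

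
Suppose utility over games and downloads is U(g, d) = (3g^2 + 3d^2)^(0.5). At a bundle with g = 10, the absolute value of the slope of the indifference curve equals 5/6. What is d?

d = 12

For CES with ρ = 2, MRS = (d/g)^(-1).
Setting (d/10)^(-1) = 5/6 gives d/10 = 1.2 and d = 12.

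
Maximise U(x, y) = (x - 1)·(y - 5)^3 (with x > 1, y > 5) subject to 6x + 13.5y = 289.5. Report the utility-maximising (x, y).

x* = 10, y* = 17

MU_x = (y−5)^3, MU_y = 3·(x−1)·(y−5)^2.
MRS = (1/3)·(y−5)/(x−1).
Tangency: set MRS = p_x/p_y = 6/13.5 = 4/9.
So (1/3)·(y − 5)/(x − 1) = 4/9, i.e. (y − 5) = (4/3)·(x − 1).
Rewrite the budget in excess-of-subsistence terms: 6·(x − 1) + 13.5·(y − 5) = 289.5 − 6·1 − 13.5·5 = 216.
Substituting, 24·(x − 1) = 216, so x − 1 = 9 and x* = 10.
Then y − 5 = (4/3)·9 = 12, so y* = 17.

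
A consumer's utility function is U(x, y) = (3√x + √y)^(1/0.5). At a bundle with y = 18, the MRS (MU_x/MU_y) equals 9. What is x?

For CES with ρ = 0.5, MRS = (3/1)·√(y/x).
Setting (3/1)·√(18/x) = 9 gives √(18/x) = 3, so 18/x = 9 and x = 2.

x = 2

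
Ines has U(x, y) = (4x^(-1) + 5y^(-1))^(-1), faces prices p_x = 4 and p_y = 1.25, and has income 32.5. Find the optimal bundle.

x* = 5, y* = 10

For CES with ρ = -1, MRS = (4/5)·(y/x)^2.
Tangency: set MRS = p_x/p_y = 4/1.25 = 3.2.
So (y/x)^2 = 4; taking the square root, y/x = 2, i.e. y = 2·x.
Substitute into the budget 4·x + 1.25·y = 32.5: 6.5·x = 32.5, so x* = 5 and y* = 2·5 = 10.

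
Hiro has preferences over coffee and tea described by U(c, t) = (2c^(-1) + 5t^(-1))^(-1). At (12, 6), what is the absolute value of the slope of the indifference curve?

For CES with ρ = -1, MRS = (2/5)·(t/c)^2.
At (12, 6): MRS = 0.1.
So at (12, 6) the consumer would give up 0.1 units of t for one more unit of c.

MRS = 0.1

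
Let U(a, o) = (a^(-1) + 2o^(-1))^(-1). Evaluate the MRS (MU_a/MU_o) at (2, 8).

MRS = 8

For CES with ρ = -1, MRS = (1/2)·(o/a)^2.
At (2, 8): MRS = 8.
So at (2, 8) the consumer would give up 8 units of o for one more unit of a.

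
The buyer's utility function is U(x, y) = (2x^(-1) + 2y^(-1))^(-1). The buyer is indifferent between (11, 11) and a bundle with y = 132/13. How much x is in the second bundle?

x = 12

U depends on (x, y) only through S = 2x^(-1) + 2y^(-1), so equal utility means equal S. At (11, 11): S = 4/11.
With y = 132/13: 2·(132/13)^(-1) = 13/66, so 2x^(-1) = 4/11 − 13/66 = 1/6, i.e. x^(-1) = 1/12.
Hence x = 1/(1/12) = 12.
Check: U(12, 132/13) = 2.75.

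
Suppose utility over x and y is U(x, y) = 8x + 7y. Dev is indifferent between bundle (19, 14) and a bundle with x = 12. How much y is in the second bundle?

U(19, 14) = 250.
Set U(12, y) = 250 and solve.
8·12 + 7y = 250 ⇒ 7y = 154 ⇒ y = 22.
Check: U(12, 22) = 250.

y = 22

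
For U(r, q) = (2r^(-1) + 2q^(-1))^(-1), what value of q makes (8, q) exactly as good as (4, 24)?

q = 6

U depends on (r, q) only through S = 2r^(-1) + 2q^(-1), so equal utility means equal S. At (4, 24): S = 7/12.
With r = 8: 2·8^(-1) = 0.25, so 2q^(-1) = 7/12 − 0.25 = 1/3, i.e. q^(-1) = 1/6.
Hence q = 1/(1/6) = 6.
Check: U(8, 6) = 1.7143.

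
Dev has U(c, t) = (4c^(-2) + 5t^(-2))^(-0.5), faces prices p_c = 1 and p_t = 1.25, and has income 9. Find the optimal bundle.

c* = 4, t* = 4

For CES with ρ = -2, MRS = (4/5)·(t/c)^3.
Tangency: set MRS = p_c/p_t = 1/1.25 = 0.8.
So (t/c)^3 = 1; taking the cube root, t/c = 1, i.e. t = c.
Substitute into the budget 1·c + 1.25·t = 9: 2.25·c = 9, so c* = 4 and t* = 4.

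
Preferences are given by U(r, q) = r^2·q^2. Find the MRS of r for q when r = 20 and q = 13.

MRS = 0.65

MU_r = 2·r·q^2 and MU_q = 2·r^2·q.
MRS = MU_r/MU_q = q/r.
At (20, 13): MRS = 0.65.
That is, one extra unit of r is worth 0.65 units of q at the margin.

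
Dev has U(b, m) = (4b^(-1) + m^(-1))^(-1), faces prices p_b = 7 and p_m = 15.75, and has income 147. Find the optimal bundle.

b* = 12, m* = 4

For CES with ρ = -1, MRS = (4/1)·(m/b)^2.
Tangency: set MRS = p_b/p_m = 7/15.75 = 4/9.
So (m/b)^2 = 1/9; taking the square root, m/b = 1/3, i.e. m = (1/3)·b.
Substitute into the budget 7·b + 15.75·m = 147: 12.25·b = 147, so b* = 12 and m* = (1/3)·12 = 4.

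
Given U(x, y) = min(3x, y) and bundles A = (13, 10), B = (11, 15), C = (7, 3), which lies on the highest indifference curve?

Bundle B

Evaluate utility at each bundle:
U(A) = 10.
U(B) = 15.
U(C) = 3.
Highest utility is B, so B ≻ A ≻ C.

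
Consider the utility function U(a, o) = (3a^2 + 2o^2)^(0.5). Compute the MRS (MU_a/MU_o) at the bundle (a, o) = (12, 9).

For CES with ρ = 2, MRS = (3/2)·(o/a)^(-1).
At (12, 9): MRS = 2.
The indifference curve has slope −2 at this bundle.

MRS = 2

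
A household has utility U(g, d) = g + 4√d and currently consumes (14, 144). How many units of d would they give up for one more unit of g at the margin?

MRS = 6

MU_g = 1, MU_d = 4/(2√d).
MRS = 1 ÷ (4/(2√d)).
At (14, 144): MRS = 6.
The indifference curve has slope −6 at this bundle.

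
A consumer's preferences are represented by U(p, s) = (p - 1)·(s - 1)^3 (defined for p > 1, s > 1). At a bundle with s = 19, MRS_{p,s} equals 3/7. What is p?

MU_p = (s−1)^3, MU_s = 3·(p−1)·(s−1)^2.
MRS = (1/3)·(s−1)/(p−1).
Substitute s = 19: MRS = 6/(p − 1). Setting this equal to 3/7 gives p − 1 = 6/(3/7) = 14, so p = 15.

p = 15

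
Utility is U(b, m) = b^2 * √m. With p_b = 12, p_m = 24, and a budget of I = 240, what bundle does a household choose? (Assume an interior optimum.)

MU_b = 2·b·√m and MU_m = 0.5·b^2·m^(-0.5).
MRS = MU_b/MU_m = (4)·m/b.
Tangency: set MRS = p_b/p_m = 12/24 = 0.5.
So (4)·m/b = 0.5, i.e. m = 0.125·b.
Substitute into the budget 12·b + 24·m = 240: 15·b = 240, so b* = 16.
Then m* = 0.125·16 = 2.

b* = 16, m* = 2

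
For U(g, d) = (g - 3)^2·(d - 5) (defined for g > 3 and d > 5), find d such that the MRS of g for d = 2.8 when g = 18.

MU_g = 2·(g−3)·(d−5), MU_d = (g−3)^2.
MRS = (2/1)·(d−5)/(g−3).
Substitute g = 18: MRS = (d − 5)/7.5. Setting this equal to 2.8 gives d − 5 = 2.8·7.5 = 21, so d = 26.

d = 26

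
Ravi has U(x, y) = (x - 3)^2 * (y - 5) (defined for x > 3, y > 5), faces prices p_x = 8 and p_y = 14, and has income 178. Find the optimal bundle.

x* = 10, y* = 7

MU_x = 2·(x−3)·(y−5), MU_y = (x−3)^2.
MRS = (2/1)·(y−5)/(x−3).
Tangency: set MRS = p_x/p_y = 8/14 = 4/7.
So (2/1)·(y − 5)/(x − 3) = 4/7, i.e. (y − 5) = (2/7)·(x − 3).
Rewrite the budget in excess-of-subsistence terms: 8·(x − 3) + 14·(y − 5) = 178 − 8·3 − 14·5 = 84.
Substituting, 12·(x − 3) = 84, so x − 3 = 7 and x* = 10.
Then y − 5 = (2/7)·7 = 2, so y* = 7.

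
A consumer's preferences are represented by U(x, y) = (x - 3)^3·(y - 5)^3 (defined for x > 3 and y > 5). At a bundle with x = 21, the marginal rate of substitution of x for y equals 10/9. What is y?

y = 25

MU_x = 3·(x−3)^2·(y−5)^3, MU_y = 3·(x−3)^3·(y−5)^2.
MRS = (y−5)/(x−3).
Substitute x = 21: MRS = (y − 5)/18. Setting this equal to 10/9 gives y − 5 = (10/9)·18 = 20, so y = 25.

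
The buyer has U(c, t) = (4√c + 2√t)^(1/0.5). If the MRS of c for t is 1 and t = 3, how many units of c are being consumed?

For CES with ρ = 0.5, MRS = (4/2)·√(t/c).
Setting (4/2)·√(3/c) = 1 gives √(3/c) = 0.5, so 3/c = 0.25 and c = 12.

c = 12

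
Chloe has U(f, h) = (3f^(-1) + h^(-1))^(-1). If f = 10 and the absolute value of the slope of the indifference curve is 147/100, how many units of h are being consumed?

h = 7

For CES with ρ = -1, MRS = (3/1)·(h/f)^2.
Setting (3/1)·(h/10)^2 = 147/100 gives (h/10)^2 = 49/100, so h/10 = 0.7 and h = 7.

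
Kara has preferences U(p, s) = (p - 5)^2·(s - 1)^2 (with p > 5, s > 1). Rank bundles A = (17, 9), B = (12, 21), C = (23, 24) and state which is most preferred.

Evaluate utility at each bundle:
U(A) = 9216.
U(B) = 19600.
U(C) = 171396.
Highest utility is C, so C ≻ B ≻ A.

Bundle C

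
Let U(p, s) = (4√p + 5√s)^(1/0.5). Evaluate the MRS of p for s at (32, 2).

For CES with ρ = 0.5, MRS = (4/5)·√(s/p).
At (32, 2): MRS = 0.2.
That is, one extra unit of p is worth 0.2 units of s at the margin.

MRS = 0.2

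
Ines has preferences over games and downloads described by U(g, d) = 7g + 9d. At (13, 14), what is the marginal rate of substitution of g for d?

MU_g = 7, MU_d = 9, so MRS = 7/9 at every bundle.
At (13, 14): MRS = 7/9.
So at (13, 14) the consumer would give up 7/9 units of d for one more unit of g.

MRS = 7/9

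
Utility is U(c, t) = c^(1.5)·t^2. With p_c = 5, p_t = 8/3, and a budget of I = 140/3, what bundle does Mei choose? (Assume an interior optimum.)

c* = 4, t* = 10

MU_c = 1.5·√c·t^2 and MU_t = 2·c^(1.5)·t.
MRS = MU_c/MU_t = (0.75)·t/c.
Tangency: set MRS = p_c/p_t = 5/(8/3) = 1.875.
So (0.75)·t/c = 1.875, i.e. t = 2.5·c.
Substitute into the budget 5·c + (8/3)·t = 140/3: (35/3)·c = 140/3, so c* = 4.
Then t* = 2.5·4 = 10.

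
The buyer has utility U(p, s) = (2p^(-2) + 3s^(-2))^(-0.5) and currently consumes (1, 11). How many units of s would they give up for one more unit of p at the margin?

MRS = 2662/3

For CES with ρ = -2, MRS = (2/3)·(s/p)^3.
At (1, 11): MRS = 2662/3.
The indifference curve has slope −2662/3 at this bundle.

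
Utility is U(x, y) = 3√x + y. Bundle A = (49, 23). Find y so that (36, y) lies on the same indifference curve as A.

U(49, 23) = 44.
Set U(36, y) = 44 and solve.
With x = 36: √36 = 6, so y = 44 − 3·6 = 26.
Check: U(36, 26) = 44.

y = 26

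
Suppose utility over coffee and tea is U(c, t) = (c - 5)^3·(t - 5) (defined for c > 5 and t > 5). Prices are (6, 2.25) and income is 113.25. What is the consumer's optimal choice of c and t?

c* = 14, t* = 13

MU_c = 3·(c−5)^2·(t−5), MU_t = (c−5)^3.
MRS = (3/1)·(t−5)/(c−5).
Tangency: set MRS = p_c/p_t = 6/2.25 = 8/3.
So (3/1)·(t − 5)/(c − 5) = 8/3, i.e. (t − 5) = (8/9)·(c − 5).
Rewrite the budget in excess-of-subsistence terms: 6·(c − 5) + 2.25·(t − 5) = 113.25 − 6·5 − 2.25·5 = 72.
Substituting, 8·(c − 5) = 72, so c − 5 = 9 and c* = 14.
Then t − 5 = (8/9)·9 = 8, so t* = 13.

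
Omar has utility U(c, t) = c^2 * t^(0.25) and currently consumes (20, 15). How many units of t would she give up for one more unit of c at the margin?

MRS = 6

MU_c = 2·c·t^(0.25) and MU_t = 0.25·c^2·t^(-0.75).
MRS = MU_c/MU_t = (8)·t/c.
At (20, 15): MRS = 6.
That is, one extra unit of c is worth 6 units of t at the margin.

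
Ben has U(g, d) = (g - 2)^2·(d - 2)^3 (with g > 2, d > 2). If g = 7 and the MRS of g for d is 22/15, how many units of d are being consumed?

MU_g = 2·(g−2)·(d−2)^3, MU_d = 3·(g−2)^2·(d−2)^2.
MRS = (2/3)·(d−2)/(g−2).
Substitute g = 7: MRS = (d − 2)/7.5. Setting this equal to 22/15 gives d − 2 = (22/15)·7.5 = 11, so d = 13.

d = 13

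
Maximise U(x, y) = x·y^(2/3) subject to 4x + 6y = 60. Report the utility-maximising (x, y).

MU_x = y^(2/3) and MU_y = 2/3·x·y^(-1/3).
MRS = MU_x/MU_y = (1.5)·y/x.
Tangency: set MRS = p_x/p_y = 4/6 = 2/3.
So (1.5)·y/x = 2/3, i.e. y = (4/9)·x.
Substitute into the budget 4·x + 6·y = 60: (20/3)·x = 60, so x* = 9.
Then y* = (4/9)·9 = 4.

x* = 9, y* = 4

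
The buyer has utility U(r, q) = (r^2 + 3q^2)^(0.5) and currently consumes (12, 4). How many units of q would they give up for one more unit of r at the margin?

MRS = 1

For CES with ρ = 2, MRS = (1/3)·(q/r)^(-1).
At (12, 4): MRS = 1.
That is, one extra unit of r is worth 1 units of q at the margin.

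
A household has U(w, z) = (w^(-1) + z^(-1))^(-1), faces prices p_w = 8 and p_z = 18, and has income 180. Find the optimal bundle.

w* = 9, z* = 6

For CES with ρ = -1, MRS = (z/w)^2.
Tangency: set MRS = p_w/p_z = 8/18 = 4/9.
So (z/w)^2 = 4/9; taking the square root, z/w = 2/3, i.e. z = (2/3)·w.
Substitute into the budget 8·w + 18·z = 180: 20·w = 180, so w* = 9 and z* = (2/3)·9 = 6.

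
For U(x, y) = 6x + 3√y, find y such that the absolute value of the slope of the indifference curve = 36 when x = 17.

y = 81

MU_x = 6, MU_y = 3/(2√y).
MRS = 6 ÷ (3/(2√y)).
MRS depends only on y: 4·√y = 36 ⇒ √y = 36/4 = 9 ⇒ y = 81.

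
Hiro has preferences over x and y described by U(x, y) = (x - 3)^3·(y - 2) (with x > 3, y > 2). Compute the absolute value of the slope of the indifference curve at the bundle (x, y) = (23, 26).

MRS = 3.6

MU_x = 3·(x−3)^2·(y−2), MU_y = (x−3)^3.
MRS = (3/1)·(y−2)/(x−3).
At (23, 26): MRS = 3.6.
The indifference curve has slope −3.6 at this bundle.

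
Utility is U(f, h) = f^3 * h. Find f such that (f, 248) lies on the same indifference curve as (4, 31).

U(4, 31) = 1984.
Set U(f, 248) = 1984 and solve.
With h = 248: f^3 = 1984/248 = 8; taking the cube root, f = 2.
Check: U(2, 248) = 1984.

f = 2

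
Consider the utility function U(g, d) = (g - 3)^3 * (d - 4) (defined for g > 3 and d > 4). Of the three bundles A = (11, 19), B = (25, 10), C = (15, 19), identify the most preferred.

Evaluate utility at each bundle:
U(A) = 7680.
U(B) = 63888.
U(C) = 25920.
Highest utility is B, so B ≻ C ≻ A.

Bundle B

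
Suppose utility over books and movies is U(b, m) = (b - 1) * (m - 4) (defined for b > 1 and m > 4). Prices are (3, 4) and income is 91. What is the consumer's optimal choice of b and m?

b* = 13, m* = 13

MU_b = (m−4), MU_m = (b−1).
MRS = (m−4)/(b−1).
Tangency: set MRS = p_b/p_m = 3/4 = 0.75.
So (m − 4)/(b − 1) = 0.75, i.e. (m − 4) = 0.75·(b − 1).
Rewrite the budget in excess-of-subsistence terms: 3·(b − 1) + 4·(m − 4) = 91 − 3·1 − 4·4 = 72.
Substituting, 6·(b − 1) = 72, so b − 1 = 12 and b* = 13.
Then m − 4 = 0.75·12 = 9, so m* = 13.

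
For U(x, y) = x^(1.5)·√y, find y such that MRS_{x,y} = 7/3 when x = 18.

y = 14

MU_x = 1.5·√x·√y and MU_y = 0.5·x^(1.5)·y^(-0.5).
MRS = MU_x/MU_y = (3)·y/x.
Substitute x = 18: MRS = y/6. Setting y/6 = 7/3 gives y = (7/3)·6 = 14.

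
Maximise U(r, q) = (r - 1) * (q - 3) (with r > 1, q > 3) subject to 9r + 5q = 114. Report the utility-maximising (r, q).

MU_r = (q−3), MU_q = (r−1).
MRS = (q−3)/(r−1).
Tangency: set MRS = p_r/p_q = 9/5 = 1.8.
So (q − 3)/(r − 1) = 1.8, i.e. (q − 3) = 1.8·(r − 1).
Rewrite the budget in excess-of-subsistence terms: 9·(r − 1) + 5·(q − 3) = 114 − 9·1 − 5·3 = 90.
Substituting, 18·(r − 1) = 90, so r − 1 = 5 and r* = 6.
Then q − 3 = 1.8·5 = 9, so q* = 12.

r* = 6, q* = 12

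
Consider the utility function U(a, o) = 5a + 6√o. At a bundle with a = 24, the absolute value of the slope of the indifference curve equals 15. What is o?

MU_a = 5, MU_o = 6/(2√o).
MRS = 5 ÷ (6/(2√o)).
MRS depends only on o: (5/3)·√o = 15 ⇒ √o = 15/(5/3) = 9 ⇒ o = 81.

o = 81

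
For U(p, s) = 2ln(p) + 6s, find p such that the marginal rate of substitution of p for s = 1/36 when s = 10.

MU_p = 2/p, MU_s = 6.
MRS = 2/p ÷ 6.
MRS depends only on p: (1/3)/p = 1/36 ⇒ p = (1/3)/(1/36) = 12.

p = 12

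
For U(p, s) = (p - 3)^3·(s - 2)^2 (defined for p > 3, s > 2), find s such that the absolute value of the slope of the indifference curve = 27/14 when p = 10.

MU_p = 3·(p−3)^2·(s−2)^2, MU_s = 2·(p−3)^3·(s−2).
MRS = (3/2)·(s−2)/(p−3).
Substitute p = 10: MRS = (s − 2)/(14/3). Setting this equal to 27/14 gives s − 2 = (27/14)·(14/3) = 9, so s = 11.

s = 11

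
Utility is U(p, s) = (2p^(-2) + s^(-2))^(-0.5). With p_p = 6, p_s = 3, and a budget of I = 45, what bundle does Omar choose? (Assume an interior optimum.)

For CES with ρ = -2, MRS = (2/1)·(s/p)^3.
Tangency: set MRS = p_p/p_s = 6/3 = 2.
So (s/p)^3 = 1; taking the cube root, s/p = 1, i.e. s = p.
Substitute into the budget 6·p + 3·s = 45: 9·p = 45, so p* = 5 and s* = 5.

p* = 5, s* = 5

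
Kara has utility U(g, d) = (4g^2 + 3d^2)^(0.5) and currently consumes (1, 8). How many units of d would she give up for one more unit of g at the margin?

For CES with ρ = 2, MRS = (4/3)·(d/g)^(-1).
At (1, 8): MRS = 1/6.
So at (1, 8) the consumer would give up 1/6 units of d for one more unit of g.

MRS = 1/6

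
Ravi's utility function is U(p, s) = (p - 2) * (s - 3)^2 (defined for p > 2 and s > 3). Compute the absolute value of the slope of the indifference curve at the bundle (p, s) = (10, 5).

MRS = 0.125

MU_p = (s−3)^2, MU_s = 2·(p−2)·(s−3).
MRS = (1/2)·(s−3)/(p−2).
At (10, 5): MRS = 0.125.
So at (10, 5) the consumer would give up 0.125 units of s for one more unit of p.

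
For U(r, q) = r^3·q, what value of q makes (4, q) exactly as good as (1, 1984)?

U(1, 1984) = 1984.
Set U(4, q) = 1984 and solve.
With r = 4: 4^3 = 64, so q = 1984/64 = 31.
Check: U(4, 31) = 1984.

q = 31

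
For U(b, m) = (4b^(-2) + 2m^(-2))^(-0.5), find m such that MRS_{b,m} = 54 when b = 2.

For CES with ρ = -2, MRS = (4/2)·(m/b)^3.
Setting (4/2)·(m/2)^3 = 54 gives (m/2)^3 = 27, so m/2 = 3 and m = 6.

m = 6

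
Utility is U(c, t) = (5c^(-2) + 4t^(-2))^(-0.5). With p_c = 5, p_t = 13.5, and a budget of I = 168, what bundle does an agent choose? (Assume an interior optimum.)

For CES with ρ = -2, MRS = (5/4)·(t/c)^3.
Tangency: set MRS = p_c/p_t = 5/13.5 = 10/27.
So (t/c)^3 = 8/27; taking the cube root, t/c = 2/3, i.e. t = (2/3)·c.
Substitute into the budget 5·c + 13.5·t = 168: 14·c = 168, so c* = 12 and t* = (2/3)·12 = 8.

c* = 12, t* = 8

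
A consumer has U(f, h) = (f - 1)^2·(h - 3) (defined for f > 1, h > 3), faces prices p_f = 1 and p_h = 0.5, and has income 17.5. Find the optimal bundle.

MU_f = 2·(f−1)·(h−3), MU_h = (f−1)^2.
MRS = (2/1)·(h−3)/(f−1).
Tangency: set MRS = p_f/p_h = 1/0.5 = 2.
So (2/1)·(h − 3)/(f − 1) = 2, i.e. (h − 3) = (f − 1).
Rewrite the budget in excess-of-subsistence terms: 1·(f − 1) + 0.5·(h − 3) = 17.5 − 1·1 − 0.5·3 = 15.
Substituting, 1.5·(f − 1) = 15, so f − 1 = 10 and f* = 11.
Then h − 3 = 10, so h* = 13.

f* = 11, h* = 13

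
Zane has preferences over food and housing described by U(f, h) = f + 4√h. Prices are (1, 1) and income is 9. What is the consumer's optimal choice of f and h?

f* = 5, h* = 4

MU_f = 1, MU_h = 4/(2√h).
MRS = 1 ÷ (4/(2√h)).
Tangency: set MRS = p_f/p_h = 1/1 = 1.
MRS depends only on h: 0.5·√h = 1 ⇒ √h = 1/0.5 = 2 ⇒ h* = 4.
From the budget, 1·f = 9 − 1·4 = 5, so f* = 5.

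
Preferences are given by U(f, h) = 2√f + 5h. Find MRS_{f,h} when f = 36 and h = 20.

MU_f = 2/(2√f), MU_h = 5.
MRS = 2/(2√f) ÷ 5.
At (36, 20): MRS = 1/30.
The indifference curve has slope −1/30 at this bundle.

MRS = 1/30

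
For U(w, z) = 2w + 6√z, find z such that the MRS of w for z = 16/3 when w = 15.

z = 64

MU_w = 2, MU_z = 6/(2√z).
MRS = 2 ÷ (6/(2√z)).
MRS depends only on z: (2/3)·√z = 16/3 ⇒ √z = (16/3)/(2/3) = 8 ⇒ z = 64.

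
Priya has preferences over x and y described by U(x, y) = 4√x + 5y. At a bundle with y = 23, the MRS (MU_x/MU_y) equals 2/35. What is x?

x = 49

MU_x = 4/(2√x), MU_y = 5.
MRS = 4/(2√x) ÷ 5.
MRS depends only on x: 0.4/√x = 2/35 ⇒ √x = 0.4/(2/35) = 7 ⇒ x = 49.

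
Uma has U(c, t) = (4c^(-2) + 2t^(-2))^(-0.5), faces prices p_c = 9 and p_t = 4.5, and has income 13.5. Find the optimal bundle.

For CES with ρ = -2, MRS = (4/2)·(t/c)^3.
Tangency: set MRS = p_c/p_t = 9/4.5 = 2.
So (t/c)^3 = 1; taking the cube root, t/c = 1, i.e. t = c.
Substitute into the budget 9·c + 4.5·t = 13.5: 13.5·c = 13.5, so c* = 1 and t* = 1.

c* = 1, t* = 1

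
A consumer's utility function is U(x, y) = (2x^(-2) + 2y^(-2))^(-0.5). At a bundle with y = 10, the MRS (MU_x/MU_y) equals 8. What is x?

For CES with ρ = -2, MRS = (y/x)^3.
Setting (10/x)^3 = 8 gives 10/x = 2 and x = 5.

x = 5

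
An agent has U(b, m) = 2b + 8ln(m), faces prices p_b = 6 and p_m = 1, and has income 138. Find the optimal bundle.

MU_b = 2, MU_m = 8/m.
MRS = 2 ÷ (8/m).
Tangency: set MRS = p_b/p_m = 6/1 = 6.
MRS depends only on m: 0.25·m = 6 ⇒ m* = 6/0.25 = 24.
From the budget, 6·b = 138 − 1·24 = 114, so b* = 19.

b* = 19, m* = 24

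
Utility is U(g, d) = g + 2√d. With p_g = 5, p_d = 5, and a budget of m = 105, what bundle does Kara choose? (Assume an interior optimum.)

MU_g = 1, MU_d = 2/(2√d).
MRS = 1 ÷ (2/(2√d)).
Tangency: set MRS = p_g/p_d = 5/5 = 1.
MRS depends only on d: √d = 1 ⇒ √d = 1 ⇒ d* = 1.
From the budget, 5·g = 105 − 5·1 = 100, so g* = 20.

g* = 20, d* = 1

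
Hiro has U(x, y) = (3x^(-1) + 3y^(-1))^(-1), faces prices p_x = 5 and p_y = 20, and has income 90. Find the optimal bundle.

x* = 6, y* = 3

For CES with ρ = -1, MRS = (y/x)^2.
Tangency: set MRS = p_x/p_y = 5/20 = 0.25.
So (y/x)^2 = 0.25; taking the square root, y/x = 0.5, i.e. y = 0.5·x.
Substitute into the budget 5·x + 20·y = 90: 15·x = 90, so x* = 6 and y* = 0.5·6 = 3.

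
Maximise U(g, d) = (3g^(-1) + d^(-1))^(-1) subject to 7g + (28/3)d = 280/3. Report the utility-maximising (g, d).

g* = 8, d* = 4

For CES with ρ = -1, MRS = (3/1)·(d/g)^2.
Tangency: set MRS = p_g/p_d = 7/(28/3) = 0.75.
So (d/g)^2 = 0.25; taking the square root, d/g = 0.5, i.e. d = 0.5·g.
Substitute into the budget 7·g + (28/3)·d = 280/3: (35/3)·g = 280/3, so g* = 8 and d* = 0.5·8 = 4.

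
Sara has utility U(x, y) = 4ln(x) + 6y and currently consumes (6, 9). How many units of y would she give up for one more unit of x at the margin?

MU_x = 4/x, MU_y = 6.
MRS = 4/x ÷ 6.
At (6, 9): MRS = 1/9.
The indifference curve has slope −1/9 at this bundle.

MRS = 1/9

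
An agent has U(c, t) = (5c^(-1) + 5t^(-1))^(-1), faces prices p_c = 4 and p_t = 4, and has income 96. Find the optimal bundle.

For CES with ρ = -1, MRS = (t/c)^2.
Tangency: set MRS = p_c/p_t = 4/4 = 1.
So (t/c)^2 = 1; taking the square root, t/c = 1, i.e. t = c.
Substitute into the budget 4·c + 4·t = 96: 8·c = 96, so c* = 12 and t* = 12.

c* = 12, t* = 12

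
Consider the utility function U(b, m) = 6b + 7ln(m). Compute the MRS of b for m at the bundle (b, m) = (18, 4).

MU_b = 6, MU_m = 7/m.
MRS = 6 ÷ (7/m).
At (18, 4): MRS = 24/7.
The indifference curve has slope −24/7 at this bundle.

MRS = 24/7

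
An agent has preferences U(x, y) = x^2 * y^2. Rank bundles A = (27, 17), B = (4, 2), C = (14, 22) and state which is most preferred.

Evaluate utility at each bundle:
U(A) = 210681.
U(B) = 64.
U(C) = 94864.
Highest utility is A, so A ≻ C ≻ B.

Bundle A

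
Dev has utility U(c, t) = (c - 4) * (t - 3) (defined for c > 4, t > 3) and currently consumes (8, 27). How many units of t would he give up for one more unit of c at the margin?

MU_c = (t−3), MU_t = (c−4).
MRS = (t−3)/(c−4).
At (8, 27): MRS = 6.
That is, one extra unit of c is worth 6 units of t at the margin.

MRS = 6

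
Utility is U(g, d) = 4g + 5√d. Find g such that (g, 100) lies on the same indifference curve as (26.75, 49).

U(26.75, 49) = 142.
Set U(g, 100) = 142 and solve.
With d = 100: √100 = 10, so 4g = 142 − 5·10 = 92 and g = 23.
Check: U(23, 100) = 142.

g = 23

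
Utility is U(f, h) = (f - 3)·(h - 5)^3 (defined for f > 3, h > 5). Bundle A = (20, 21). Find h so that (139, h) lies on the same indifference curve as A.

h = 13

U(20, 21) = 69632.
Set U(139, h) = 69632 and solve.
With f = 139: (139 − 3) = 136, so (h − 5)^3 = 69632/136 = 512.
Taking the cube root (with h > 5): h − 5 = 8, so h = 13.
Check: U(139, 13) = 69632.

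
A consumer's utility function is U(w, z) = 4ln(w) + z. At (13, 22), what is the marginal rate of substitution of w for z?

MU_w = 4/w, MU_z = 1.
MRS = 4/w ÷ 1.
At (13, 22): MRS = 4/13.
So at (13, 22) the consumer would give up 4/13 units of z for one more unit of w.

MRS = 4/13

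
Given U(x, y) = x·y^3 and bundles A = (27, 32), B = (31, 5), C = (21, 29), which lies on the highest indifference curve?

Bundle A

Evaluate utility at each bundle:
U(A) = 884736.
U(B) = 3875.
U(C) = 512169.
Highest utility is A, so A ≻ C ≻ B.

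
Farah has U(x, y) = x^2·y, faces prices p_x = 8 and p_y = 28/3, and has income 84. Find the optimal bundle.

x* = 7, y* = 3

MU_x = 2·x·y and MU_y = x^2.
MRS = MU_x/MU_y = (2/1)·y/x.
Tangency: set MRS = p_x/p_y = 8/(28/3) = 6/7.
So (2/1)·y/x = 6/7, i.e. y = (3/7)·x.
Substitute into the budget 8·x + (28/3)·y = 84: 12·x = 84, so x* = 7.
Then y* = (3/7)·7 = 3.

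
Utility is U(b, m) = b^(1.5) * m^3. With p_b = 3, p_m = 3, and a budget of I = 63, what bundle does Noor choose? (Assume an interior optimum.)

MU_b = 1.5·√b·m^3 and MU_m = 3·b^(1.5)·m^2.
MRS = MU_b/MU_m = (0.5)·m/b.
Tangency: set MRS = p_b/p_m = 3/3 = 1.
So (0.5)·m/b = 1, i.e. m = 2·b.
Substitute into the budget 3·b + 3·m = 63: 9·b = 63, so b* = 7.
Then m* = 2·7 = 14.

b* = 7, m* = 14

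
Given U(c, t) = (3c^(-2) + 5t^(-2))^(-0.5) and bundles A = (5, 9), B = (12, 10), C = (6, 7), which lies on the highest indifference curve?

Evaluate utility at each bundle:
U(A) = 2.346.
U(B) = 3.757.
U(C) = 2.323.
Highest utility is B, so B ≻ A ≻ C.

Bundle B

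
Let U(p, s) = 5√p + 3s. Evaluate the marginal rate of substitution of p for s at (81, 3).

MU_p = 5/(2√p), MU_s = 3.
MRS = 5/(2√p) ÷ 3.
At (81, 3): MRS = 5/54.
The indifference curve has slope −5/54 at this bundle.

MRS = 5/54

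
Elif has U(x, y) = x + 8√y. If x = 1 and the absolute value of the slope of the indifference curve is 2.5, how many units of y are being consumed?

y = 100

MU_x = 1, MU_y = 8/(2√y).
MRS = 1 ÷ (8/(2√y)).
MRS depends only on y: 0.25·√y = 2.5 ⇒ √y = 2.5/0.25 = 10 ⇒ y = 100.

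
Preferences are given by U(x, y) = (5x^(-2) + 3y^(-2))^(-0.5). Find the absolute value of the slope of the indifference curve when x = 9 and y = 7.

For CES with ρ = -2, MRS = (5/3)·(y/x)^3.
At (9, 7): MRS = 1715/2187.
The indifference curve has slope −1715/2187 at this bundle.

MRS = 1715/2187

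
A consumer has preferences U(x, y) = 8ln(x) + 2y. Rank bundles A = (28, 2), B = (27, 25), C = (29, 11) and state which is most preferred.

Bundle B

Evaluate utility at each bundle:
U(A) = 30.658.
U(B) = 76.367.
U(C) = 48.938.
Highest utility is B, so B ≻ C ≻ A.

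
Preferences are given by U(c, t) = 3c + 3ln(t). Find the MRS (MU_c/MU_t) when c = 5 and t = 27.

MU_c = 3, MU_t = 3/t.
MRS = 3 ÷ (3/t).
At (5, 27): MRS = 27.
The indifference curve has slope −27 at this bundle.

MRS = 27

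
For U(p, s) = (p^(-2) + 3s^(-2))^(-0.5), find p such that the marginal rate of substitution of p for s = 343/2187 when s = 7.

p = 9

For CES with ρ = -2, MRS = (1/3)·(s/p)^3.
Setting (1/3)·(7/p)^3 = 343/2187 gives (7/p)^3 = 343/729, so 7/p = 7/9 and p = 9.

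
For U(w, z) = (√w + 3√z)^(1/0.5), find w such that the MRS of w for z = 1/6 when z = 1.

w = 4

For CES with ρ = 0.5, MRS = (1/3)·√(z/w).
Setting (1/3)·√(1/w) = 1/6 gives √(1/w) = 0.5, so 1/w = 0.25 and w = 4.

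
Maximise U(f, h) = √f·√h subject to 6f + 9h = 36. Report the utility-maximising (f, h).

f* = 3, h* = 2

MU_f = 0.5·f^(-0.5)·√h and MU_h = 0.5·√f·h^(-0.5).
MRS = MU_f/MU_h = h/f.
Tangency: set MRS = p_f/p_h = 6/9 = 2/3.
So h/f = 2/3, i.e. h = (2/3)·f.
Substitute into the budget 6·f + 9·h = 36: 12·f = 36, so f* = 3.
Then h* = (2/3)·3 = 2.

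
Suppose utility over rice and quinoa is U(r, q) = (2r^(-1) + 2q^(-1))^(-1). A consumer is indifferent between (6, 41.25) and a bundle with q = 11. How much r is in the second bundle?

r = 10

U depends on (r, q) only through S = 2r^(-1) + 2q^(-1), so equal utility means equal S. At (6, 41.25): S = 21/55.
With q = 11: 2·11^(-1) = 2/11, so 2r^(-1) = 21/55 − 2/11 = 0.2, i.e. r^(-1) = 0.1.
Hence r = 1/0.1 = 10.
Check: U(10, 11) = 2.619.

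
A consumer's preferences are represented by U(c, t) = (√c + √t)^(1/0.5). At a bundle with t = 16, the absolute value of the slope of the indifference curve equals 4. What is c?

c = 1

For CES with ρ = 0.5, MRS = √(t/c).
Setting √(16/c) = 4 gives 16/c = 16 and c = 1.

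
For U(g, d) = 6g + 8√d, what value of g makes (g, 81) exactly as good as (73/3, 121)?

U(73/3, 121) = 234.
Set U(g, 81) = 234 and solve.
With d = 81: √81 = 9, so 6g = 234 − 8·9 = 162 and g = 27.
Check: U(27, 81) = 234.

g = 27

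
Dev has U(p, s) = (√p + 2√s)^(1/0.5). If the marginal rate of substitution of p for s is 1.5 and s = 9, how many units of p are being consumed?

p = 1

For CES with ρ = 0.5, MRS = (1/2)·√(s/p).
Setting (1/2)·√(9/p) = 1.5 gives √(9/p) = 3, so 9/p = 9 and p = 1.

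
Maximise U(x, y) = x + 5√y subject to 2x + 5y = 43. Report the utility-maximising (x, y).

MU_x = 1, MU_y = 5/(2√y).
MRS = 1 ÷ (5/(2√y)).
Tangency: set MRS = p_x/p_y = 2/5 = 0.4.
MRS depends only on y: 0.4·√y = 0.4 ⇒ √y = 0.4/0.4 = 1 ⇒ y* = 1.
From the budget, 2·x = 43 − 5·1 = 38, so x* = 19.

x* = 19, y* = 1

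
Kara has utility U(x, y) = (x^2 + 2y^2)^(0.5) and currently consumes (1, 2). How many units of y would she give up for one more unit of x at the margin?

MRS = 0.25

For CES with ρ = 2, MRS = (1/2)·(y/x)^(-1).
At (1, 2): MRS = 0.25.
That is, one extra unit of x is worth 0.25 units of y at the margin.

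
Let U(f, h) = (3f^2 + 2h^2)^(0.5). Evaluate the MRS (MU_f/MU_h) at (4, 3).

For CES with ρ = 2, MRS = (3/2)·(h/f)^(-1).
At (4, 3): MRS = 2.
The indifference curve has slope −2 at this bundle.

MRS = 2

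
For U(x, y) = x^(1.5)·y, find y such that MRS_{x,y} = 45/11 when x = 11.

MU_x = 1.5·√x·y and MU_y = x^(1.5).
MRS = MU_x/MU_y = (1.5)·y/x.
Substitute x = 11: MRS = y/(22/3). Setting y/(22/3) = 45/11 gives y = (45/11)·(22/3) = 30.

y = 30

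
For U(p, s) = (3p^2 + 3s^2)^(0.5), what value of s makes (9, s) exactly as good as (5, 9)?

s = 5

U depends on (p, s) only through S = 3p^2 + 3s^2, so equal utility means equal S. At (5, 9): S = 318.
With p = 9: 3·9^2 = 243, so 3s^2 = 318 − 243 = 75, i.e. s^2 = 25.
Hence s = √25 = 5.
Check: U(9, 5) = 17.8326.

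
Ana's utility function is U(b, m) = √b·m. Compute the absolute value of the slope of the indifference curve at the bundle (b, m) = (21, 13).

MRS = 13/42

MU_b = 0.5·b^(-0.5)·m and MU_m = √b.
MRS = MU_b/MU_m = (0.5)·m/b.
At (21, 13): MRS = 13/42.
So at (21, 13) the consumer would give up 13/42 units of m for one more unit of b.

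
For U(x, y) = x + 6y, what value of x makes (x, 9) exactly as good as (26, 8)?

x = 20

U(26, 8) = 74.
Set U(x, 9) = 74 and solve.
x + 6·9 = 74 ⇒ x = 20 ⇒ x = 20.
Check: U(20, 9) = 74.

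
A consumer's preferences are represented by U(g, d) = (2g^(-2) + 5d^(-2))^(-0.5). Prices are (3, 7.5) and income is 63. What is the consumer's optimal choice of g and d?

g* = 6, d* = 6

For CES with ρ = -2, MRS = (2/5)·(d/g)^3.
Tangency: set MRS = p_g/p_d = 3/7.5 = 0.4.
So (d/g)^3 = 1; taking the cube root, d/g = 1, i.e. d = g.
Substitute into the budget 3·g + 7.5·d = 63: 10.5·g = 63, so g* = 6 and d* = 6.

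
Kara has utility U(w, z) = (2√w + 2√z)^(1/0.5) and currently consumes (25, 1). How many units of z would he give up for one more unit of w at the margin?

For CES with ρ = 0.5, MRS = √(z/w).
At (25, 1): MRS = 0.2.
The indifference curve has slope −0.2 at this bundle.

MRS = 0.2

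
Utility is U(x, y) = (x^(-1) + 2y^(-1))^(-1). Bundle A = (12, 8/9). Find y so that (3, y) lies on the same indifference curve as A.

U depends on (x, y) only through S = x^(-1) + 2y^(-1), so equal utility means equal S. At (12, 8/9): S = 7/3.
With x = 3: 3^(-1) = 1/3, so 2y^(-1) = 7/3 − 1/3 = 2, i.e. y^(-1) = 1.
Hence y = 1/1 = 1.
Check: U(3, 1) = 0.4286.

y = 1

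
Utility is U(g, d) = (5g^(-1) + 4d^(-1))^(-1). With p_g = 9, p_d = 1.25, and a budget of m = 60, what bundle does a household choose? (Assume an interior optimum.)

g* = 5, d* = 12

For CES with ρ = -1, MRS = (5/4)·(d/g)^2.
Tangency: set MRS = p_g/p_d = 9/1.25 = 7.2.
So (d/g)^2 = 144/25; taking the square root, d/g = 2.4, i.e. d = 2.4·g.
Substitute into the budget 9·g + 1.25·d = 60: 12·g = 60, so g* = 5 and d* = 2.4·5 = 12.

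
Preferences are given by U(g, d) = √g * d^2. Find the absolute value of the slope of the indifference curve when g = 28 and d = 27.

MU_g = 0.5·g^(-0.5)·d^2 and MU_d = 2·√g·d.
MRS = MU_g/MU_d = (0.25)·d/g.
At (28, 27): MRS = 27/112.
The indifference curve has slope −27/112 at this bundle.

MRS = 27/112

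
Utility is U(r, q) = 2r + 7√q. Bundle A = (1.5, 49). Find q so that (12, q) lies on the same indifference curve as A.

U(1.5, 49) = 52.
Set U(12, q) = 52 and solve.
With r = 12: 7√q = 52 − 2·12 = 28, so √q = 4 and q = 16.
Check: U(12, 16) = 52.

q = 16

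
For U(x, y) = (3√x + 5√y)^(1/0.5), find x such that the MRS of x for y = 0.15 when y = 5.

For CES with ρ = 0.5, MRS = (3/5)·√(y/x).
Setting (3/5)·√(5/x) = 0.15 gives √(5/x) = 0.25, so 5/x = 1/16 and x = 80.

x = 80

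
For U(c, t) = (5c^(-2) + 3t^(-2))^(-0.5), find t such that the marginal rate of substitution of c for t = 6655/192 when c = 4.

For CES with ρ = -2, MRS = (5/3)·(t/c)^3.
Setting (5/3)·(t/4)^3 = 6655/192 gives (t/4)^3 = 1331/64, so t/4 = 2.75 and t = 11.

t = 11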